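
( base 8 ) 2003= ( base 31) 124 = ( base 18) 331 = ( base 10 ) 1027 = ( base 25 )1G2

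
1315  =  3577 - 2262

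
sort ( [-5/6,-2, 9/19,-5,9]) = [ - 5,-2, - 5/6,9/19, 9 ]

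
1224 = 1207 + 17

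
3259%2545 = 714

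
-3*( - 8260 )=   24780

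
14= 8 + 6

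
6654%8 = 6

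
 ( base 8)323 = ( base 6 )551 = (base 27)7m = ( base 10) 211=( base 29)78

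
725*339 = 245775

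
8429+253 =8682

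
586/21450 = 293/10725= 0.03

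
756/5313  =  36/253 = 0.14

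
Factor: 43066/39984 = 21533/19992=2^(-3 )*3^( - 1)*7^( - 2 )* 17^(  -  1 )*61^1*353^1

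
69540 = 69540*1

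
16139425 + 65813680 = 81953105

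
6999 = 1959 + 5040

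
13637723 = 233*58531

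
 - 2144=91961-94105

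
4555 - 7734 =  -  3179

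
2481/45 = 827/15 = 55.13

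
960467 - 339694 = 620773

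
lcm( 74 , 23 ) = 1702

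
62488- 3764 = 58724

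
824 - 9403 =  - 8579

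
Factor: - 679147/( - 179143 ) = 7^1* 97021^1*179143^( - 1)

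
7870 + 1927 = 9797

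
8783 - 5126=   3657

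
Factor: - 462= - 2^1*3^1*7^1*11^1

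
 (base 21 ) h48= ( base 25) C3E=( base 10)7589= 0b1110110100101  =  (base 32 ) 7D5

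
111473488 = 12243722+99229766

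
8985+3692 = 12677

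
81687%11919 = 10173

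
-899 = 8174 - 9073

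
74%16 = 10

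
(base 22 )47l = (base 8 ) 4077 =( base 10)2111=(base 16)83f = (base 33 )1uw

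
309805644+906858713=1216664357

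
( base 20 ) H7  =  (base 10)347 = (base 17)137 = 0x15b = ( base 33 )AH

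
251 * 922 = 231422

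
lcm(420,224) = 3360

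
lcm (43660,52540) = 3099860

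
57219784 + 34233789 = 91453573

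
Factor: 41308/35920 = 2^( - 2)* 5^( - 1)* 23^1 = 23/20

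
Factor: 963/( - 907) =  - 3^2 * 107^1*907^( - 1)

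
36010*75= 2700750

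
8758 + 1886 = 10644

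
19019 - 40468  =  -21449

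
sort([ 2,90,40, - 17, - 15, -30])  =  [ - 30  , - 17,-15,  2, 40,90]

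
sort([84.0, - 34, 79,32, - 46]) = [-46,-34,32, 79, 84.0 ]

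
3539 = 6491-2952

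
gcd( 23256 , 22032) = 1224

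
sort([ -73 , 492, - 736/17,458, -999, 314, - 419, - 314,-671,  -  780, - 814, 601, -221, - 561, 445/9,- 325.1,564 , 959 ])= [ - 999, - 814, - 780 , - 671,-561, - 419, - 325.1,-314, - 221  ,  -  73 , - 736/17  ,  445/9 , 314,458 , 492, 564,  601 , 959]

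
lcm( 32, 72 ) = 288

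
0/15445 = 0 = 0.00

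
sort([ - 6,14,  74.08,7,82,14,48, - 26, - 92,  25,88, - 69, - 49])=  [ - 92, - 69,  -  49, - 26 , - 6,7,14,14,  25,48,74.08, 82,88 ] 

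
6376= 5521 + 855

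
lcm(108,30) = 540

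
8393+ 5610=14003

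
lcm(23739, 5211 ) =213651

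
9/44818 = 9/44818 = 0.00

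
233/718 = 233/718 = 0.32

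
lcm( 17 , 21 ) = 357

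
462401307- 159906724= 302494583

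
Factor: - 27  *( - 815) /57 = 7335/19 =3^2*5^1 * 19^ ( - 1 )*163^1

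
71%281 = 71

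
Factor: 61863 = 3^1*17^1* 1213^1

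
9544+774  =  10318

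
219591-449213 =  - 229622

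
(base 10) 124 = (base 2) 1111100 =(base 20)64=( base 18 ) 6G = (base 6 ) 324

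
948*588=557424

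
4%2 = 0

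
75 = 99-24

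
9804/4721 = 9804/4721 = 2.08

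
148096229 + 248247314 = 396343543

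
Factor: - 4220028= -2^2*3^2*117223^1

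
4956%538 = 114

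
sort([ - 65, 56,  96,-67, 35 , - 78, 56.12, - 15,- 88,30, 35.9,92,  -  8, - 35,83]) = [ - 88, - 78, - 67, - 65, - 35, - 15, - 8,30,35, 35.9, 56, 56.12,83,  92, 96 ] 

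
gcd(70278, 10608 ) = 1326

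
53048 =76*698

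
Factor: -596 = -2^2*149^1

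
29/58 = 1/2 = 0.50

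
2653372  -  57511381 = - 54858009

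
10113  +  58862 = 68975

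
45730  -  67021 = -21291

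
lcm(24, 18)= 72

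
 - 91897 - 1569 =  - 93466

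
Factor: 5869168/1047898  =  2934584/523949 = 2^3*31^1*11833^1 * 523949^ ( - 1 )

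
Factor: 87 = 3^1*29^1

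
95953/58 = 1654 + 21/58 = 1654.36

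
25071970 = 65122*385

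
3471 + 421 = 3892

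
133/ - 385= - 19/55 = - 0.35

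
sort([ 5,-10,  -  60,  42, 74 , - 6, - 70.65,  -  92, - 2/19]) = [ -92 , - 70.65, - 60, - 10,  -  6, - 2/19,5, 42,74]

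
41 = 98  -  57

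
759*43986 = 33385374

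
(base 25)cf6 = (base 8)17311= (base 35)6f6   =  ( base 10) 7881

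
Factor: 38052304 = 2^4*23^1 * 53^1 * 1951^1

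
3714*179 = 664806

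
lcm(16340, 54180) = 1029420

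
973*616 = 599368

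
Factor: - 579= - 3^1 * 193^1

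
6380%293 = 227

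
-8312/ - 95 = 87 + 47/95 = 87.49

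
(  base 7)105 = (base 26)22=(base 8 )66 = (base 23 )28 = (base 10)54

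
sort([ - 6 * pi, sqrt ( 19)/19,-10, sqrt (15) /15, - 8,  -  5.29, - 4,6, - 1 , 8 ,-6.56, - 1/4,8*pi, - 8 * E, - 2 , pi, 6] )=[ - 8 * E, - 6*pi, - 10, - 8, - 6.56, - 5.29,  -  4, - 2, - 1, - 1/4,sqrt( 19 ) /19,sqrt( 15 ) /15,  pi, 6, 6, 8, 8 * pi ] 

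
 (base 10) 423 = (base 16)1a7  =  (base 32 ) D7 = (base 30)e3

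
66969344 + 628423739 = 695393083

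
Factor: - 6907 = - 6907^1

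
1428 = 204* 7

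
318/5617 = 318/5617 = 0.06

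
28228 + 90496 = 118724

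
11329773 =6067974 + 5261799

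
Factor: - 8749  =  -13^1 * 673^1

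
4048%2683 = 1365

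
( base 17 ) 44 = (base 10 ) 72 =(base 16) 48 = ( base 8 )110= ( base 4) 1020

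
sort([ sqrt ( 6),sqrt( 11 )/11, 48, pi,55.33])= [ sqrt( 11 ) /11,sqrt ( 6 ), pi, 48, 55.33] 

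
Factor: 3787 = 7^1*541^1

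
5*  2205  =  11025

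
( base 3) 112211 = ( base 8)620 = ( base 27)em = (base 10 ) 400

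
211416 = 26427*8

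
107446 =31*3466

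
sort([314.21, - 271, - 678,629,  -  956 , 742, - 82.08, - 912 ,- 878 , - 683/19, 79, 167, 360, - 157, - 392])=[  -  956, - 912, - 878 , - 678, - 392, - 271, - 157, - 82.08, - 683/19,79,167, 314.21, 360, 629, 742]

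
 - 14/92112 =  - 1 + 46049/46056= - 0.00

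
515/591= 515/591=0.87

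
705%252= 201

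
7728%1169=714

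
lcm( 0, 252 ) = 0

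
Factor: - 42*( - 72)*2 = 6048 = 2^5*3^3*7^1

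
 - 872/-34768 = 109/4346= 0.03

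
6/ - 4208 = - 3/2104 = -  0.00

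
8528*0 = 0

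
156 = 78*2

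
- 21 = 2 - 23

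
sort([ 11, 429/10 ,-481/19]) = [ -481/19,11, 429/10] 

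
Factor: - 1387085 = -5^1*7^1*39631^1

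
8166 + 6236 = 14402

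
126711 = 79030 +47681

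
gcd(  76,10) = 2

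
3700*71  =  262700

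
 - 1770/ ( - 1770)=1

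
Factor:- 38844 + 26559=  -3^3*5^1*7^1 * 13^1  =  - 12285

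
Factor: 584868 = 2^2 *3^1*17^1*47^1*61^1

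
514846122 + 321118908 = 835965030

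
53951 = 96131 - 42180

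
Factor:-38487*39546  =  - 1522006902 = -2^1 *3^3*13^3*12829^1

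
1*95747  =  95747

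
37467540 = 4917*7620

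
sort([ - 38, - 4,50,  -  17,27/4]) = [ - 38, - 17, - 4,27/4, 50] 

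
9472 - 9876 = - 404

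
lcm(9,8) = 72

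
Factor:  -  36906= - 2^1*3^1*6151^1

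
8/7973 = 8/7973 = 0.00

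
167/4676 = 1/28 = 0.04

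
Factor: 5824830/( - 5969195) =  - 2^1 * 3^1*11^1*19^1*929^1*1193839^( - 1 )=- 1164966/1193839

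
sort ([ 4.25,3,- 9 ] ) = [ - 9,3, 4.25 ] 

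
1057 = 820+237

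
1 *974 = 974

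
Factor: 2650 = 2^1*5^2*53^1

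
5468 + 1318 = 6786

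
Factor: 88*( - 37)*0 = 0^1 = 0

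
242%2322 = 242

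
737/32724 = 737/32724 = 0.02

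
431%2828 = 431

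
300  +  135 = 435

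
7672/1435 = 5 + 71/205 = 5.35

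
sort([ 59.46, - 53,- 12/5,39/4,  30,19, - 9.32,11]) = [ - 53, -9.32, - 12/5, 39/4, 11 , 19, 30,59.46 ]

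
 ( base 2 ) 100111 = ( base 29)1a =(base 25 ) 1E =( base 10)39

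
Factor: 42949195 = 5^1* 8589839^1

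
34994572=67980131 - 32985559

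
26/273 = 2/21 = 0.10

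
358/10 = 35+4/5 = 35.80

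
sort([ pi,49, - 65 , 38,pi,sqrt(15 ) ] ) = [-65 , pi,  pi,sqrt(15), 38,49]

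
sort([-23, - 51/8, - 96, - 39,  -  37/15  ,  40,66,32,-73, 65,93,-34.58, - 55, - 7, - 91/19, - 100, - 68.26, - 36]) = [ - 100, - 96, -73, - 68.26 , - 55, - 39, - 36, - 34.58, - 23, - 7, - 51/8, - 91/19, - 37/15,32, 40 , 65,66 , 93 ]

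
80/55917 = 80/55917 = 0.00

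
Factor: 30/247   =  2^1*3^1*5^1 * 13^( - 1)*19^(  -  1)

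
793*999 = 792207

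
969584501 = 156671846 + 812912655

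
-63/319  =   - 1+256/319= - 0.20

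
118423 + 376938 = 495361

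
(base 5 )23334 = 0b11010110111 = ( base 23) 35H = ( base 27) 29I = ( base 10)1719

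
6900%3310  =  280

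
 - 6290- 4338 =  - 10628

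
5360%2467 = 426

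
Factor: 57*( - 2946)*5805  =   - 974787210  =  - 2^1*3^5*5^1*19^1*43^1*491^1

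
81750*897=73329750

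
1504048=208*7231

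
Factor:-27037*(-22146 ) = 598761402 = 2^1*3^1 * 19^1*1423^1*3691^1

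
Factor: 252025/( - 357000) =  -593/840 = - 2^( - 3)*3^ ( - 1)*5^( - 1 )*7^( - 1) *593^1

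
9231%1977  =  1323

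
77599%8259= 3268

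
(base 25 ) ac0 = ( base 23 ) c8i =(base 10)6550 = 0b1100110010110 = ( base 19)i2e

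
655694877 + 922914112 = 1578608989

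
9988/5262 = 1  +  2363/2631 = 1.90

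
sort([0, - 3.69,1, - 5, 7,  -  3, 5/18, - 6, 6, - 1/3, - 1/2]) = [ - 6, -5, - 3.69, - 3, - 1/2, - 1/3,0,5/18, 1,6, 7 ]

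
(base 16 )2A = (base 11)39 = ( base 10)42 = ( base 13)33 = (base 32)1a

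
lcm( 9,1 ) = 9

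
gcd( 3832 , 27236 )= 4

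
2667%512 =107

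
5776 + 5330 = 11106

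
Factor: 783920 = 2^4*5^1*41^1*239^1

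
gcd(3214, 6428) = 3214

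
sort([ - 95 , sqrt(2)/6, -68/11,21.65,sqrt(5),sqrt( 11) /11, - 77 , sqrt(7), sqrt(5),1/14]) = [-95,  -  77, - 68/11, 1/14,sqrt(2 )/6,  sqrt(11)/11, sqrt(5),sqrt(5),sqrt( 7 ), 21.65]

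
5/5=1  =  1.00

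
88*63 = 5544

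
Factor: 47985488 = 2^4*19^1*29^1*5443^1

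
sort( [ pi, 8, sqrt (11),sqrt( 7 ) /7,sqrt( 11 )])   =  [ sqrt( 7 ) /7,pi, sqrt( 11),sqrt ( 11), 8 ]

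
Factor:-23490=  - 2^1*3^4*5^1 * 29^1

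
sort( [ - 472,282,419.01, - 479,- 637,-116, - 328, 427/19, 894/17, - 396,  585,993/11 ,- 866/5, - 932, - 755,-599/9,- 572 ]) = [ -932,  -  755 ,-637, - 572,-479,-472, - 396, - 328,-866/5,  -  116, - 599/9, 427/19, 894/17,  993/11,282, 419.01, 585] 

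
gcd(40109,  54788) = 1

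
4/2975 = 4/2975= 0.00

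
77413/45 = 1720 +13/45 = 1720.29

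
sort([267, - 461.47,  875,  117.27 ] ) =[ - 461.47,117.27, 267, 875] 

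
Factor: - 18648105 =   -  3^1*5^1*7^1*177601^1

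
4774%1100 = 374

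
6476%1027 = 314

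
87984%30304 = 27376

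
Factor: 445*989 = 5^1*23^1*43^1*89^1 = 440105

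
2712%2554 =158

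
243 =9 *27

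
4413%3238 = 1175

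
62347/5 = 62347/5 = 12469.40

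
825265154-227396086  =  597869068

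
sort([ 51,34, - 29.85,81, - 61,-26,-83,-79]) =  [-83, - 79, - 61,-29.85, - 26,34,51,81 ]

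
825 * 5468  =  4511100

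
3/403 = 3/403= 0.01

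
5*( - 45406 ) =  - 227030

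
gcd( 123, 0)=123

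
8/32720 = 1/4090= 0.00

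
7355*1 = 7355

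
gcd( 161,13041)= 161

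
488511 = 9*54279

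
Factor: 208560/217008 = 3^(-1)*5^1*79^1*137^ ( -1 ) = 395/411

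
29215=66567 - 37352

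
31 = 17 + 14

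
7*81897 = 573279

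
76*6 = 456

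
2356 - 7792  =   - 5436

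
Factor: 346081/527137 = 13^( - 1 )*43^(- 1)*367^1= 367/559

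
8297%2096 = 2009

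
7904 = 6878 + 1026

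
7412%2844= 1724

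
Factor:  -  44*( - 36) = 2^4*3^2 * 11^1  =  1584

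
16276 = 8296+7980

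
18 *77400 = 1393200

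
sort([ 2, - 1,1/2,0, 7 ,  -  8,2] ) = [ - 8 ,-1, 0,1/2, 2, 2,7 ] 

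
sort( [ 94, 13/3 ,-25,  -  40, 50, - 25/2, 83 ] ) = [ -40, - 25, - 25/2,13/3,50, 83, 94 ] 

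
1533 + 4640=6173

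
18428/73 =252+ 32/73 = 252.44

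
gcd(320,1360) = 80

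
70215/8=70215/8 = 8776.88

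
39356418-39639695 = -283277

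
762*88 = 67056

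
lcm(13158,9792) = 421056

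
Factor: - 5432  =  -2^3*7^1*97^1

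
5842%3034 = 2808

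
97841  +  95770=193611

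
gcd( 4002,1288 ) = 46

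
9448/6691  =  9448/6691 = 1.41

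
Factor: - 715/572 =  - 2^ ( - 2)*5^1 = -5/4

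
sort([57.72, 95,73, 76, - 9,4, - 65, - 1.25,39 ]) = [ - 65, - 9, - 1.25,4,39,57.72 , 73,76,  95]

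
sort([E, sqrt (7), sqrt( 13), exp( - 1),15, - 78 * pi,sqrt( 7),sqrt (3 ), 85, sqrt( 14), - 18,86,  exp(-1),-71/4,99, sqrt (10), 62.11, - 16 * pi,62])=[  -  78*pi, - 16*pi,  -  18, - 71/4  ,  exp( - 1 ),exp( - 1 ),sqrt ( 3) , sqrt(7), sqrt (7 ), E,sqrt ( 10),sqrt( 13),sqrt(14), 15,62,62.11,85, 86, 99 ]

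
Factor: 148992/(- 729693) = -2^9*3^( - 1 ) * 97^1*81077^(- 1 ) = -49664/243231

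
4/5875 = 4/5875  =  0.00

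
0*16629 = 0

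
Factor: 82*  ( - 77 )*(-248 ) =2^4* 7^1*11^1*31^1*41^1 =1565872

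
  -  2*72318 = -144636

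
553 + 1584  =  2137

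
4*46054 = 184216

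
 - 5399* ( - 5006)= 27027394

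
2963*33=97779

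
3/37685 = 3/37685 = 0.00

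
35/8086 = 35/8086 = 0.00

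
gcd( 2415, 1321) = 1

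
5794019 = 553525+5240494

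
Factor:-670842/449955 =  -  82/55 = - 2^1*5^(- 1 )*11^(-1)*41^1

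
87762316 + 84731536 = 172493852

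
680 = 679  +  1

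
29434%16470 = 12964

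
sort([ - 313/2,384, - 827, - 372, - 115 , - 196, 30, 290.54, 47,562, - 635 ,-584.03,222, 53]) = [ - 827, - 635,-584.03, - 372, - 196, - 313/2, - 115, 30, 47, 53,222,  290.54, 384, 562 ]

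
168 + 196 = 364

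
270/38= 135/19  =  7.11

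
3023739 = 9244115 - 6220376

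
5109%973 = 244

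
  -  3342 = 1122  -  4464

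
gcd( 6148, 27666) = 3074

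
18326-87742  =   - 69416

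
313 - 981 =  - 668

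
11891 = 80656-68765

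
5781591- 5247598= 533993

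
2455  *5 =12275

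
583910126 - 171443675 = 412466451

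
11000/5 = 2200 = 2200.00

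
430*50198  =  21585140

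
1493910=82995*18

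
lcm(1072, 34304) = 34304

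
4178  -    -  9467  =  13645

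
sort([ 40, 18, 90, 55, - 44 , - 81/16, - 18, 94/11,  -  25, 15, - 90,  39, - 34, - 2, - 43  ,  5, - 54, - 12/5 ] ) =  [ -90,  -  54,-44, - 43,-34, - 25, - 18, - 81/16,-12/5, - 2, 5, 94/11, 15, 18,39,40,55 , 90]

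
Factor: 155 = 5^1*31^1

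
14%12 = 2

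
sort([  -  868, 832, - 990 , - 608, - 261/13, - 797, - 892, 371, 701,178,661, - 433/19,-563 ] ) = [ - 990,-892,  -  868,-797, - 608, - 563, - 433/19 , - 261/13, 178,371,661 , 701,832]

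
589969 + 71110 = 661079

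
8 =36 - 28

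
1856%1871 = 1856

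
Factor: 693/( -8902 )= -2^( - 1)* 3^2*7^1 * 11^1* 4451^( - 1 )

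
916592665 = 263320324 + 653272341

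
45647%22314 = 1019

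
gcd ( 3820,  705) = 5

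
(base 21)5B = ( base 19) 62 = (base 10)116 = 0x74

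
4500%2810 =1690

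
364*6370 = 2318680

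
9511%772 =247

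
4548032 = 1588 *2864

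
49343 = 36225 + 13118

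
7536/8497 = 7536/8497 = 0.89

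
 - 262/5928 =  - 131/2964 = - 0.04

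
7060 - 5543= 1517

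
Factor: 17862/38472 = 2^( - 2 )*7^( - 1 )*13^1  =  13/28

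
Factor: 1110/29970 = 3^ ( - 3)  =  1/27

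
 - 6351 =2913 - 9264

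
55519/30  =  1850+ 19/30 = 1850.63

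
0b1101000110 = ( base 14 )43c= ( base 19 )262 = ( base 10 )838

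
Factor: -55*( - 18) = 2^1*3^2*5^1*11^1 = 990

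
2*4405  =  8810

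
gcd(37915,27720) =5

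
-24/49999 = -24/49999 =-0.00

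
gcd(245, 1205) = 5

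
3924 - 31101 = - 27177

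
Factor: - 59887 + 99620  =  39733 = 39733^1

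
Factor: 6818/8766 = 3^(- 2)*7^1 =7/9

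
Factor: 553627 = 553627^1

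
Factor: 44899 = 59^1 * 761^1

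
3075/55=55 + 10/11 = 55.91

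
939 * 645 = 605655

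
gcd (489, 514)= 1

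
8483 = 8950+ - 467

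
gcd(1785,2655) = 15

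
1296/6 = 216 = 216.00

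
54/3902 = 27/1951  =  0.01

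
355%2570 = 355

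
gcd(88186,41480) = 2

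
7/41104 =1/5872 = 0.00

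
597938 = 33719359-33121421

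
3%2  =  1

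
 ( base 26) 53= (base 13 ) A3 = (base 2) 10000101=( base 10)133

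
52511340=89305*588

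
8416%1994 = 440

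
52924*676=35776624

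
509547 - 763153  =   -253606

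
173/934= 173/934  =  0.19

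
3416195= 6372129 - 2955934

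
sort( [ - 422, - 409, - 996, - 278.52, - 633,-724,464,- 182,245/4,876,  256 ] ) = [ - 996, - 724, - 633, - 422, - 409, - 278.52, - 182, 245/4, 256,464,  876] 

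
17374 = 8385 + 8989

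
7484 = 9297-1813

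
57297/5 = 11459 + 2/5 = 11459.40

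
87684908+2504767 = 90189675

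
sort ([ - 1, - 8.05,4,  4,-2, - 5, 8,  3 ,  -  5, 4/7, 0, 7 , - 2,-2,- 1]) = [-8.05, - 5,-5,  -  2, - 2, - 2, -1, - 1,0, 4/7,3,4 , 4,7 , 8]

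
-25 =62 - 87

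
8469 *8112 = 68700528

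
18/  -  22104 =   -  1+1227/1228 = - 0.00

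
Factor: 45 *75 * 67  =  3^3*5^3*67^1 = 226125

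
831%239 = 114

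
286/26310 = 143/13155 = 0.01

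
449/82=5 + 39/82  =  5.48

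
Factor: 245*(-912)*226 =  -50497440 = - 2^5*3^1*5^1* 7^2 *19^1*113^1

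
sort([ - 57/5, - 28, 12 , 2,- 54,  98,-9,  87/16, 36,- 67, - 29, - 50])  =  [-67 ,  -  54,-50, - 29, - 28 , -57/5, - 9,2, 87/16,12,36,98 ]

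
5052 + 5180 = 10232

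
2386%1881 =505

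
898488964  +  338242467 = 1236731431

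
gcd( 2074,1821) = 1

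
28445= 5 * 5689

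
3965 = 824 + 3141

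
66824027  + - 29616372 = 37207655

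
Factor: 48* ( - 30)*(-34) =2^6 *3^2*5^1*17^1= 48960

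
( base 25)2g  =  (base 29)28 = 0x42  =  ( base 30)26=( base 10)66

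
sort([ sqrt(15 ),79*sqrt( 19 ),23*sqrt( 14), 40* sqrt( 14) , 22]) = [ sqrt( 15 ), 22,23*sqrt(14 ),40*sqrt(14 ), 79*sqrt(19 )] 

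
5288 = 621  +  4667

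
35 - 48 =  - 13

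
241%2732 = 241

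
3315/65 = 51 =51.00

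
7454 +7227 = 14681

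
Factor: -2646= -2^1*3^3*7^2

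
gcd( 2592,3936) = 96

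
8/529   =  8/529 = 0.02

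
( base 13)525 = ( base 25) 1a1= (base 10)876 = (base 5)12001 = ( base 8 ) 1554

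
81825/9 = 27275/3 = 9091.67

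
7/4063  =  7/4063=0.00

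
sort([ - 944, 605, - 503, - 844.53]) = [ - 944, - 844.53, - 503, 605] 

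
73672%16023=9580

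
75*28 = 2100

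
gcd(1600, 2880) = 320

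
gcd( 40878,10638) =54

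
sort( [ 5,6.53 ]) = [5, 6.53 ]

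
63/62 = 1+1/62 = 1.02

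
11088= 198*56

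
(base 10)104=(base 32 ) 38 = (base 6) 252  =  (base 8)150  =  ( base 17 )62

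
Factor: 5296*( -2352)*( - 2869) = 35736814848 = 2^8 * 3^1*7^2*19^1*151^1 * 331^1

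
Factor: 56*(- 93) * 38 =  - 2^4*3^1*7^1*19^1*31^1 = - 197904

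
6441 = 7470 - 1029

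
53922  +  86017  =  139939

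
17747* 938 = 16646686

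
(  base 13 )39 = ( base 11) 44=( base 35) 1D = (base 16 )30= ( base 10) 48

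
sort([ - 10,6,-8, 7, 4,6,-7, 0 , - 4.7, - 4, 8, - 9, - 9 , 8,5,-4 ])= [ -10, - 9, - 9, - 8, - 7,-4.7,-4, - 4, 0, 4,  5, 6, 6 , 7, 8, 8 ]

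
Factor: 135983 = 17^1*19^1*421^1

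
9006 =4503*2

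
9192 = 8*1149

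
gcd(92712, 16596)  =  12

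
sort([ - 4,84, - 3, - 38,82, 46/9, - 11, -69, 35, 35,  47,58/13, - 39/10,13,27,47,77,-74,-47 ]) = [ - 74, - 69,  -  47, - 38, - 11,- 4,-39/10, - 3,58/13, 46/9,13, 27,35,35 , 47,47,77, 82, 84]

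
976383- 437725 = 538658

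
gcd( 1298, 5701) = 1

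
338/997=338/997= 0.34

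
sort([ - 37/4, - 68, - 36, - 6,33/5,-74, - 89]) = [ - 89, - 74, - 68, - 36 , - 37/4, - 6, 33/5]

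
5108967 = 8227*621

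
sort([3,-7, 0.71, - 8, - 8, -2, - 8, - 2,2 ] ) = [  -  8 , - 8, - 8,-7 ,-2, - 2,0.71,2, 3]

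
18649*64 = 1193536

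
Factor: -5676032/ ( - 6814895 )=2^10*5^ (- 1)*23^1*241^1* 557^( - 1 )*2447^( - 1)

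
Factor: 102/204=2^( - 1 ) = 1/2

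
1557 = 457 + 1100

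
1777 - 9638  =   - 7861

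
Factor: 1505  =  5^1*7^1*43^1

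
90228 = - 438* ( - 206) 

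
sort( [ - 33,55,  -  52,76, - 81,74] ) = [ - 81,-52, -33, 55,74,76]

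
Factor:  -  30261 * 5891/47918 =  - 2^( - 1)*3^1*7^1*11^1*13^( - 1 )*19^( - 1) * 43^1*97^ ( -1)*131^1 * 137^1 = -178267551/47918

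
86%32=22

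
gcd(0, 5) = 5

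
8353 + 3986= 12339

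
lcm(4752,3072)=304128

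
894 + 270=1164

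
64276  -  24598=39678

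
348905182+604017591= 952922773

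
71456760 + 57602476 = 129059236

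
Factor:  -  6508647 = -3^3*241061^1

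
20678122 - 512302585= - 491624463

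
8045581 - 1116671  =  6928910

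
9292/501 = 18 + 274/501 = 18.55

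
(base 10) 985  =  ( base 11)816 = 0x3D9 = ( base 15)45a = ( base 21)24j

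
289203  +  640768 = 929971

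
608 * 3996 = 2429568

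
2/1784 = 1/892  =  0.00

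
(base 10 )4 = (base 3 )11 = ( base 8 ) 4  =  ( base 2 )100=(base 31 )4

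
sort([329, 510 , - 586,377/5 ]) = [ -586,377/5, 329, 510 ]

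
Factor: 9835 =5^1*7^1*281^1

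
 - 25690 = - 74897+49207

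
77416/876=19354/219 = 88.37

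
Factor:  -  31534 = -2^1*15767^1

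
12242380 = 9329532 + 2912848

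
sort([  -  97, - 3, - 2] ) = [  -  97, - 3, - 2 ]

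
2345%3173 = 2345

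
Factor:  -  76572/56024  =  - 2^(  -  1)*3^3*47^(  -  1)*149^( -1 )*709^1 = - 19143/14006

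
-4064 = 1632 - 5696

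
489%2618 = 489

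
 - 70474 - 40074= - 110548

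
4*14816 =59264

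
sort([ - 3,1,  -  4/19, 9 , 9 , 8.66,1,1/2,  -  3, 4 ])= [ - 3,-3, - 4/19, 1/2,1, 1, 4, 8.66, 9, 9 ]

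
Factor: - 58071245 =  - 5^1*67^1*173347^1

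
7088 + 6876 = 13964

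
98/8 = 49/4 = 12.25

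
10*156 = 1560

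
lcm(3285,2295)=167535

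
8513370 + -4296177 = 4217193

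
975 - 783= 192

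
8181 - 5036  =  3145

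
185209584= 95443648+89765936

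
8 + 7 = 15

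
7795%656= 579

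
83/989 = 83/989 =0.08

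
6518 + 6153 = 12671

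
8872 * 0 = 0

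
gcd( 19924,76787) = 1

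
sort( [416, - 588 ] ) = [ - 588, 416 ]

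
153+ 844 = 997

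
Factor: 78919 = 78919^1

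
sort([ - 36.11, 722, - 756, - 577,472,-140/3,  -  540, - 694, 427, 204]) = [ - 756,-694, - 577, - 540, - 140/3, - 36.11, 204,  427,472,722]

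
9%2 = 1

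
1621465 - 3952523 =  - 2331058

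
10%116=10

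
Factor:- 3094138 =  - 2^1*1547069^1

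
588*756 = 444528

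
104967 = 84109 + 20858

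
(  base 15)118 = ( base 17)EA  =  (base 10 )248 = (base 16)f8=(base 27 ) 95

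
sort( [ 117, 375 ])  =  [ 117, 375 ]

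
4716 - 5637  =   - 921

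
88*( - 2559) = - 225192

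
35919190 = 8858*4055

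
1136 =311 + 825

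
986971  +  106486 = 1093457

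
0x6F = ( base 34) 39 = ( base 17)69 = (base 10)111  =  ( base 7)216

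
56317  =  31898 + 24419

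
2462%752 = 206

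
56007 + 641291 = 697298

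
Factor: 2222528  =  2^6*7^1 * 11^2*41^1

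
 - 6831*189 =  - 1291059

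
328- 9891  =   -9563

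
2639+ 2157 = 4796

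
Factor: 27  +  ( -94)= - 67^1 = - 67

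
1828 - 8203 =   -  6375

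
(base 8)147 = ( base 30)3d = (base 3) 10211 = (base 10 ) 103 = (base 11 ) 94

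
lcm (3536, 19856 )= 258128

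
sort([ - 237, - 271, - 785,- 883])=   [ - 883, - 785,-271, - 237] 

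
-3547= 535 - 4082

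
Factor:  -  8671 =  - 13^1*23^1*29^1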